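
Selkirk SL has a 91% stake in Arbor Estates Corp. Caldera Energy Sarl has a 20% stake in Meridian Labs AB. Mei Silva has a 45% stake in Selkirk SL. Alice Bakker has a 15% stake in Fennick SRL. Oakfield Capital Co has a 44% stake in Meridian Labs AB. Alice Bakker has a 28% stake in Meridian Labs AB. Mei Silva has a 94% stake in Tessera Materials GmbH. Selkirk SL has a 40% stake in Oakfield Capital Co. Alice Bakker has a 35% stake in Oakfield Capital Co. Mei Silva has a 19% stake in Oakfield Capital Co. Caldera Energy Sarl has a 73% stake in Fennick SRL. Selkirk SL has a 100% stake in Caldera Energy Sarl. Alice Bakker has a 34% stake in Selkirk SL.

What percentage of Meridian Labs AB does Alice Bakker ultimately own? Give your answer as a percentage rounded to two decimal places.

Alice reaches Meridian along 4 paths.
Via Selkirk → Oakfield: 34% × 40% × 44% = 5.984%.
Via Oakfield: 35% × 44% = 15.4%.
Direct stake: 28% = 28%.
Via Selkirk → Caldera: 34% × 100% × 20% = 6.8%.
Total: 5.984% + 15.4% + 28% + 6.8% = 56.184%.
Rounded: 56.18%.

56.18%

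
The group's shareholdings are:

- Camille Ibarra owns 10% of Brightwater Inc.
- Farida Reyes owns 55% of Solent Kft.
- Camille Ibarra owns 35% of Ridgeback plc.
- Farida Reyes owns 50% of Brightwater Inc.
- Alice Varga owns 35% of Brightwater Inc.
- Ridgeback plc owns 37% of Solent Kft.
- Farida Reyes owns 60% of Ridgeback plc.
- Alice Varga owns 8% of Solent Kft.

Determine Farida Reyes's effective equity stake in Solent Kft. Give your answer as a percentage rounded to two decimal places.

77.20%

Farida reaches Solent along 2 paths.
Direct stake: 55% = 55%.
Via Ridgeback: 60% × 37% = 22.2%.
Total: 55% + 22.2% = 77.2%.
Rounded: 77.20%.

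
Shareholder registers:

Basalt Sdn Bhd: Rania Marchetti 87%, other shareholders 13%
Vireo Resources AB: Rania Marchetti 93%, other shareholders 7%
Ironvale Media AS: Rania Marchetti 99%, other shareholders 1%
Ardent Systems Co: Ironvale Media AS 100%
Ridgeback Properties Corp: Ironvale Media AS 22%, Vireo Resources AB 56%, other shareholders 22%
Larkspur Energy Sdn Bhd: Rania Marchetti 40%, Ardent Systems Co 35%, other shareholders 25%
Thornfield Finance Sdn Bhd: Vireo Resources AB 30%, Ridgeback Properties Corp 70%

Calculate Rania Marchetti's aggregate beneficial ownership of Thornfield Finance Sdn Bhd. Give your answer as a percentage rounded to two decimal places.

Rania reaches Thornfield along 3 paths.
Via Vireo: 93% × 30% = 27.9%.
Via Ironvale → Ridgeback: 99% × 22% × 70% = 15.246%.
Via Vireo → Ridgeback: 93% × 56% × 70% = 36.456%.
Total: 27.9% + 15.246% + 36.456% = 79.602%.
Rounded: 79.60%.

79.60%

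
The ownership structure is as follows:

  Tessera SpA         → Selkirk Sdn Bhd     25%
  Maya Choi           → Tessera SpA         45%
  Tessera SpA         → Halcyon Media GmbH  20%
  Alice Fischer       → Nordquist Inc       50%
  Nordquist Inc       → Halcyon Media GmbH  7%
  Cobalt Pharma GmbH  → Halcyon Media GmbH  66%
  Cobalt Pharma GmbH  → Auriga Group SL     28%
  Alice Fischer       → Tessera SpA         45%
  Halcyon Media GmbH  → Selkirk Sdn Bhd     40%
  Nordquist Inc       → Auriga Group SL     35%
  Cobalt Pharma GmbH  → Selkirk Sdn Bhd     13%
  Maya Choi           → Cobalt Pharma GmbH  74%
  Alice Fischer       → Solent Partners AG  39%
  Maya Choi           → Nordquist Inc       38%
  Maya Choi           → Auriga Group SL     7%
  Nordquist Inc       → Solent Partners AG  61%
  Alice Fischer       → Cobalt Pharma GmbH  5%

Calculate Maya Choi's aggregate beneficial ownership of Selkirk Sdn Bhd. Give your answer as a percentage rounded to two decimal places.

Maya reaches Selkirk along 5 paths.
Via Cobalt: 74% × 13% = 9.62%.
Via Tessera: 45% × 25% = 11.25%.
Via Tessera → Halcyon: 45% × 20% × 40% = 3.6%.
Via Cobalt → Halcyon: 74% × 66% × 40% = 19.536%.
Via Nordquist → Halcyon: 38% × 7% × 40% = 1.064%.
Total: 9.62% + 11.25% + 3.6% + 19.536% + 1.064% = 45.07%.

45.07%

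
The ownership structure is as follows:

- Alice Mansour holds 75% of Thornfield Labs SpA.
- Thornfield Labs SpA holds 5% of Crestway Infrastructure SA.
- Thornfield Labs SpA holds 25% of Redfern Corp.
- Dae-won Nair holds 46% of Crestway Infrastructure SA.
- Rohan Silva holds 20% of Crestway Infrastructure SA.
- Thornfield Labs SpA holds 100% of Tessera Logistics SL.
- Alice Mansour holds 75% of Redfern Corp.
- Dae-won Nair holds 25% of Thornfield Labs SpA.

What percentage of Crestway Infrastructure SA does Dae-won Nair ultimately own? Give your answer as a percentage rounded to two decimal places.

Dae-won reaches Crestway along 2 paths.
Direct stake: 46% = 46%.
Via Thornfield: 25% × 5% = 1.25%.
Total: 46% + 1.25% = 47.25%.

47.25%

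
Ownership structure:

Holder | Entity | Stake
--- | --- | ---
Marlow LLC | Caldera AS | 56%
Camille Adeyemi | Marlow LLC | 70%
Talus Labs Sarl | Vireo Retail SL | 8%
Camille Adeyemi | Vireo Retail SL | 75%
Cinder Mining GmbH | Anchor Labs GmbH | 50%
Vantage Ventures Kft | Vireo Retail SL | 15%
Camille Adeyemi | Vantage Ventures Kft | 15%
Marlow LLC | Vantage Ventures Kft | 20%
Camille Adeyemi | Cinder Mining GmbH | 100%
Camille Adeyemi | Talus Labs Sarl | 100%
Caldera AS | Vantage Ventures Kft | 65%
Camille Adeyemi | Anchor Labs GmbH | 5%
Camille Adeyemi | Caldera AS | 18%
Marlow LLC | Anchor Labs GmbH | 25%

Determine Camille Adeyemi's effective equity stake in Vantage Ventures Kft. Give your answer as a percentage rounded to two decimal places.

Camille reaches Vantage along 4 paths.
Via Marlow → Caldera: 70% × 56% × 65% = 25.48%.
Via Caldera: 18% × 65% = 11.7%.
Via Marlow: 70% × 20% = 14%.
Direct stake: 15% = 15%.
Total: 25.48% + 11.7% + 14% + 15% = 66.18%.

66.18%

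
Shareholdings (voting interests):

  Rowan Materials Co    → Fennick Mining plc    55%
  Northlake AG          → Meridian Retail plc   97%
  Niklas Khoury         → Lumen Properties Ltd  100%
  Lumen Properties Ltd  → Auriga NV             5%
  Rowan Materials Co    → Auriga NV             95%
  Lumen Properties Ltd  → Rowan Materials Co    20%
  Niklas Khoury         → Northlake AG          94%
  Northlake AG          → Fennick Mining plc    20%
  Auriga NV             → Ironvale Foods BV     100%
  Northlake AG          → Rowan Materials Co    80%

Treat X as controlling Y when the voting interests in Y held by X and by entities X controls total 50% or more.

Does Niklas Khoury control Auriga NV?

Yes

Niklas holds 94% of Northlake, so Niklas controls Northlake.
Niklas holds 100% of Lumen, so Niklas controls Lumen.
Northlake and Lumen together hold 80% + 20% = 100% of Rowan, so Niklas controls Rowan.
Rowan and Lumen together hold 95% + 5% = 100% of Auriga, so Niklas controls Auriga.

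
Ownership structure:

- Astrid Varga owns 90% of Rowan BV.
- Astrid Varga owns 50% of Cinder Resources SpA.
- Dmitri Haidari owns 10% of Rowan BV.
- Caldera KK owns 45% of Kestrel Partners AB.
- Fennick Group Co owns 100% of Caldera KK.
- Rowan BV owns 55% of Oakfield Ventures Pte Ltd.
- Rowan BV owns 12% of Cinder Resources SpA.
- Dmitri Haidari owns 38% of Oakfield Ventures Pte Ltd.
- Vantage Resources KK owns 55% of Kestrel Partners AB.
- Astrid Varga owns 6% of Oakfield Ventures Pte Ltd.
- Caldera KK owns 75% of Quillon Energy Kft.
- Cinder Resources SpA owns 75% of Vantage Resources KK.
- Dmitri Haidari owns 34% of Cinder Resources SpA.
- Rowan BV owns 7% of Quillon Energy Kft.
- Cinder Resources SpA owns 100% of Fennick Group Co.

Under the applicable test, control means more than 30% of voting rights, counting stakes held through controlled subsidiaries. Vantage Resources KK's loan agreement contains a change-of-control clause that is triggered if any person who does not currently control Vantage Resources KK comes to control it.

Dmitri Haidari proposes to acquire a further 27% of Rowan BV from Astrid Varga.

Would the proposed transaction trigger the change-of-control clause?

No

The purchase adds only to Dmitri's holdings (Astrid's stake shrinks), so Dmitri is the only person who could newly come to control Vantage.
Dmitri holds 34% of Cinder, so Dmitri controls Cinder.
Cinder holds 75% of Vantage, so Dmitri controls Vantage.
So Dmitri already controls Vantage before the transaction.
After the purchase, Dmitri's direct stake in Rowan rises to 10% + 27% = 37%, and Astrid's stake falls to 63%.
Dmitri controlled Vantage already, so this is not a new person acquiring control; every other person's position is unchanged or reduced.
No new person acquires control, so the clause is not triggered.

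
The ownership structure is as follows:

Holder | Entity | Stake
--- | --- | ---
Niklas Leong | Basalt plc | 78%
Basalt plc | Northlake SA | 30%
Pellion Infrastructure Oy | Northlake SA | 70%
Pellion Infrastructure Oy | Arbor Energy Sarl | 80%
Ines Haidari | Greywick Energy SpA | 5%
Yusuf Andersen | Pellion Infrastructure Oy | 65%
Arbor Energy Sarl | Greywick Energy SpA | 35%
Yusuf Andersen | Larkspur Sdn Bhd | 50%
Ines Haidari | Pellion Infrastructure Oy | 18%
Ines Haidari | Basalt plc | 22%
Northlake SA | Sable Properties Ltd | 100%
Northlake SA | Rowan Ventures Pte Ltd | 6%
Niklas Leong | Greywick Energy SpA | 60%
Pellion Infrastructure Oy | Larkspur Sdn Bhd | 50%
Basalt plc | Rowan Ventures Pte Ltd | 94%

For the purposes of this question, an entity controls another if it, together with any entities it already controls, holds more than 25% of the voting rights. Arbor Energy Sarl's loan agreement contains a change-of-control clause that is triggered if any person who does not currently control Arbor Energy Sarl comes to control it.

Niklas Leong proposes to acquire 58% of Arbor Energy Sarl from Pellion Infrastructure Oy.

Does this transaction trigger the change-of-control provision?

Yes

The purchase adds only to Niklas's holdings (Pellion's stake shrinks), so Niklas is the only person who could newly come to control Arbor.
Niklas holds 78% of Basalt, so Niklas controls Basalt.
Basalt holds 30% of Northlake, so Niklas controls Northlake.
Niklas holds 60% of Greywick, so Niklas controls Greywick.
Basalt and Northlake together hold 94% + 6% = 100% of Rowan, so Niklas controls Rowan.
Northlake holds 100% of Sable, so Niklas controls Sable.
Neither Niklas nor any entity Niklas controls holds any voting interest in Arbor.
So before the transaction, Niklas does not control Arbor.
After the purchase, Niklas holds 58% of Arbor directly, and Pellion's stake falls to 22%.
Niklas holds 58% of Arbor, so Niklas controls Arbor.
Niklas did not control Arbor before and does after, so the clause is triggered.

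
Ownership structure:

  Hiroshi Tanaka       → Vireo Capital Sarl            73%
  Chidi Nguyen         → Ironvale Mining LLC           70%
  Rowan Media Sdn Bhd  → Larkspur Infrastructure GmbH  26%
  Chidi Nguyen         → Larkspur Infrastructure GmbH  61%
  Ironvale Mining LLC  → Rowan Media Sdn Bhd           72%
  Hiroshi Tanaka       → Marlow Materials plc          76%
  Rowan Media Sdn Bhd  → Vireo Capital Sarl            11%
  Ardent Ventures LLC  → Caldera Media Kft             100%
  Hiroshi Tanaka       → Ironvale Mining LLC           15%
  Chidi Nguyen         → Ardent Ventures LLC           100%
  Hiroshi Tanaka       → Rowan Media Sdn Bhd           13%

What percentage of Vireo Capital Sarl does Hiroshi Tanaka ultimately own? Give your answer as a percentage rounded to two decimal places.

75.62%

Hiroshi reaches Vireo along 3 paths.
Direct stake: 73% = 73%.
Via Ironvale → Rowan: 15% × 72% × 11% = 1.188%.
Via Rowan: 13% × 11% = 1.43%.
Total: 73% + 1.188% + 1.43% = 75.618%.
Rounded: 75.62%.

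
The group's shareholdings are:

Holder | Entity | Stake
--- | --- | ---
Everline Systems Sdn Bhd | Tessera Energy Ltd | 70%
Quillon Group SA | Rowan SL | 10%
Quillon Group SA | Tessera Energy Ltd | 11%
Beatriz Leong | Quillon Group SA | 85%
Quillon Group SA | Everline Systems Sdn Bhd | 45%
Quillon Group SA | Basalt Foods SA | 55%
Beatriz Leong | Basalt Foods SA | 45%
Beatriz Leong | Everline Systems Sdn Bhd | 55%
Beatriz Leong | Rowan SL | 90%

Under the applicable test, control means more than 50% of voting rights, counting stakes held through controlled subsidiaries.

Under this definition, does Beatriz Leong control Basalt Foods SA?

Beatriz holds 85% of Quillon, so Beatriz controls Quillon.
Beatriz and Quillon together hold 45% + 55% = 100% of Basalt, so Beatriz controls Basalt.

Yes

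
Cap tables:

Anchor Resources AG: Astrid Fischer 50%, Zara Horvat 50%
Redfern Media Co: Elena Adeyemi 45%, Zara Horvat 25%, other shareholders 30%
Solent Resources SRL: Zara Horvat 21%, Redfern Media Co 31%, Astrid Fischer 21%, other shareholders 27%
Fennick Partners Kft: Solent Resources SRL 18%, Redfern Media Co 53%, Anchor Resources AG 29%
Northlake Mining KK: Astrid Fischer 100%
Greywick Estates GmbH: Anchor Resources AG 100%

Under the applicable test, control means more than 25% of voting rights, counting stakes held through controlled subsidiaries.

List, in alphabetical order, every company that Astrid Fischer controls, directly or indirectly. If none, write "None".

Anchor Resources AG, Fennick Partners Kft, Greywick Estates GmbH, Northlake Mining KK

Astrid holds 50% of Anchor, so Astrid controls Anchor.
Anchor holds 29% of Fennick, so Astrid controls Fennick.
Astrid holds 100% of Northlake, so Astrid controls Northlake.
Anchor holds 100% of Greywick, so Astrid controls Greywick.
No other company's threshold is met.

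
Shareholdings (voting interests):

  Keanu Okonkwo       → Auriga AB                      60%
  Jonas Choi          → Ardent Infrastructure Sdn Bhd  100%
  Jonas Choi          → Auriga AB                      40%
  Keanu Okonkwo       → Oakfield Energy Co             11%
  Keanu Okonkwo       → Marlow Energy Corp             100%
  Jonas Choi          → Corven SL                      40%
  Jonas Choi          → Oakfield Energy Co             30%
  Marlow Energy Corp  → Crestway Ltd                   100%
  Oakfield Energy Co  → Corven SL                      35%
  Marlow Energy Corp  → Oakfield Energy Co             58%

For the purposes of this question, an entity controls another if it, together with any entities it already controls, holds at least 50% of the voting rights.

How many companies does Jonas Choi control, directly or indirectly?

1

Jonas holds 100% of Ardent, so Jonas controls Ardent.
No other company's threshold is met.
Jonas controls 1 company.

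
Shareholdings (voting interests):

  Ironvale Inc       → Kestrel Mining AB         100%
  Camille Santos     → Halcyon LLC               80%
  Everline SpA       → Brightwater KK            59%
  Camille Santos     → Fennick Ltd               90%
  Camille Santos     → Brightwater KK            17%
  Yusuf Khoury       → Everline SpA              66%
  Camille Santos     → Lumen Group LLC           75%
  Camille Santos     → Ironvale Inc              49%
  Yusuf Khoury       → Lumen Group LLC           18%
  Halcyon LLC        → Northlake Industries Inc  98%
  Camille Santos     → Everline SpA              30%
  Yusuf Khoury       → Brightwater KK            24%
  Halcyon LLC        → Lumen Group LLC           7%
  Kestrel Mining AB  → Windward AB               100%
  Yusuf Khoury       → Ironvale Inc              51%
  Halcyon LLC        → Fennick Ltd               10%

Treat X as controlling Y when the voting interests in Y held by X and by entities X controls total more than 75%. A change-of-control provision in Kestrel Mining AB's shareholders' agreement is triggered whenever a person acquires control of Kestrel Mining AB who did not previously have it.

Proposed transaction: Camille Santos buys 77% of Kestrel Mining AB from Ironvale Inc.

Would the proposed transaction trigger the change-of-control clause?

Yes

The purchase adds only to Camille's holdings (Ironvale's stake shrinks), so Camille is the only person who could newly come to control Kestrel.
Camille holds 80% of Halcyon, so Camille controls Halcyon.
Camille and Halcyon together hold 75% + 7% = 82% of Lumen, so Camille controls Lumen.
Camille and Halcyon together hold 90% + 10% = 100% of Fennick, so Camille controls Fennick.
Halcyon holds 98% of Northlake, so Camille controls Northlake.
Neither Camille nor any entity Camille controls holds any voting interest in Kestrel.
So before the transaction, Camille does not control Kestrel.
After the purchase, Camille holds 77% of Kestrel directly, and Ironvale's stake falls to 23%.
Camille holds 77% of Kestrel, so Camille controls Kestrel.
Camille did not control Kestrel before and does after, so the clause is triggered.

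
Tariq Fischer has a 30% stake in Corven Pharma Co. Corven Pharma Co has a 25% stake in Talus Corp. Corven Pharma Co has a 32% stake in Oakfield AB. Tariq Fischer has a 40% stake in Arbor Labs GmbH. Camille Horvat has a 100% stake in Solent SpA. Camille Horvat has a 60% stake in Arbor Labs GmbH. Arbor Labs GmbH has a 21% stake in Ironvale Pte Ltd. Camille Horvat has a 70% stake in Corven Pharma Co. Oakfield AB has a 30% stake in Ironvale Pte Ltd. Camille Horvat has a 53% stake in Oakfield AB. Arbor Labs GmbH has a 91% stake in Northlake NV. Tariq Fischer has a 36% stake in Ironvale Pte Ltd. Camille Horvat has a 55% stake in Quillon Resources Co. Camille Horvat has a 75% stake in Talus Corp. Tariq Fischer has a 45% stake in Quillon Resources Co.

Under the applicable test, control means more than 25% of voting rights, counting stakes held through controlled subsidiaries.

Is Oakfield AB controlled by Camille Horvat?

Yes

Camille holds 70% of Corven, so Camille controls Corven.
Corven and Camille together hold 32% + 53% = 85% of Oakfield, so Camille controls Oakfield.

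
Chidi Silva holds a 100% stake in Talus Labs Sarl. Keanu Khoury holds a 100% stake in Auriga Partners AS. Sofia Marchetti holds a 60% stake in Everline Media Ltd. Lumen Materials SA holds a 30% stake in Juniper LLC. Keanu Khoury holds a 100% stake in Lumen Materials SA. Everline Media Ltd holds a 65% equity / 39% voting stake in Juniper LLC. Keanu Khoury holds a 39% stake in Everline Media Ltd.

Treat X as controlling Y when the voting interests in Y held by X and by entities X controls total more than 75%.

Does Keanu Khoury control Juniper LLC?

Keanu holds 100% of Auriga, so Keanu controls Auriga.
Keanu holds 100% of Lumen, so Keanu controls Lumen.
In Juniper, Keanu's side holds only 30%, not > 75%.
So Keanu does not control Juniper.

No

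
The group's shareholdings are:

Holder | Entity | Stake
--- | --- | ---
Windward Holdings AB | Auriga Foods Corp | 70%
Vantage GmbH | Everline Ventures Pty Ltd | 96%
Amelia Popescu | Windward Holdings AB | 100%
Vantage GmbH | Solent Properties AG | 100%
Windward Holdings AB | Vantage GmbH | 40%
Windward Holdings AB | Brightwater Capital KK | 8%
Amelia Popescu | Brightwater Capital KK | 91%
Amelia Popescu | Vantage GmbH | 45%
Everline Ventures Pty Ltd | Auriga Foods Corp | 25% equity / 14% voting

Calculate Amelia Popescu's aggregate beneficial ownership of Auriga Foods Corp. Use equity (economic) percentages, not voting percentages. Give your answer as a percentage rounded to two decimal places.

90.40%

Amelia reaches Auriga along 3 paths.
Via Windward: 100% × 70% = 70%.
Via Windward → Vantage → Everline: 100% × 40% × 96% × 25% = 9.6%.
Via Vantage → Everline: 45% × 96% × 25% = 10.8%.
Total: 70% + 9.6% + 10.8% = 90.4%.
Rounded: 90.40%.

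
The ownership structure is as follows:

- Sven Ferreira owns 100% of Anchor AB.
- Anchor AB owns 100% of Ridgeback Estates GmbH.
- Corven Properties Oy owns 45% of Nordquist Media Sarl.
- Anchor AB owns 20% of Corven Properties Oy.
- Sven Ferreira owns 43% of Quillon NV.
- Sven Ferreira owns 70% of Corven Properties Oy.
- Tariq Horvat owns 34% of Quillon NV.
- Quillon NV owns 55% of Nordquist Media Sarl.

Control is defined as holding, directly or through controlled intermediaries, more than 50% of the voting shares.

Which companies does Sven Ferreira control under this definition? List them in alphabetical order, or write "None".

Anchor AB, Corven Properties Oy, Ridgeback Estates GmbH

Sven holds 100% of Anchor, so Sven controls Anchor.
Sven and Anchor together hold 70% + 20% = 90% of Corven, so Sven controls Corven.
Anchor holds 100% of Ridgeback, so Sven controls Ridgeback.
No other company's threshold is met.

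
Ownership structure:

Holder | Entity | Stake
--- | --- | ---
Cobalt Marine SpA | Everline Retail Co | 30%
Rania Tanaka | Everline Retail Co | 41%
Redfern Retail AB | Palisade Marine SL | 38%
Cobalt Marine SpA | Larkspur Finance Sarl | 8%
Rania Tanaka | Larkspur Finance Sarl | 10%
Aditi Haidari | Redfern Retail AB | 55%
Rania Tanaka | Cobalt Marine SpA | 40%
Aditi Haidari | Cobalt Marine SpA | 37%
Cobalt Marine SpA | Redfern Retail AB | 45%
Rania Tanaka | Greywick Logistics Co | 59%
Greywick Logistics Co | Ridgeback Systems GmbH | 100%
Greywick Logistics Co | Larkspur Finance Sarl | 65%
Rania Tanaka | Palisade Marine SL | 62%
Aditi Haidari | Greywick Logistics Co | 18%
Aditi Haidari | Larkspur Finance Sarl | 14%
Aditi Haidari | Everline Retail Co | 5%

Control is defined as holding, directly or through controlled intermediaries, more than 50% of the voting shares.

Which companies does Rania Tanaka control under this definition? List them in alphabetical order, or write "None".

Rania holds 59% of Greywick, so Rania controls Greywick.
Greywick and Rania together hold 65% + 10% = 75% of Larkspur, so Rania controls Larkspur.
Rania holds 62% of Palisade, so Rania controls Palisade.
Greywick holds 100% of Ridgeback, so Rania controls Ridgeback.
No other company's threshold is met.

Greywick Logistics Co, Larkspur Finance Sarl, Palisade Marine SL, Ridgeback Systems GmbH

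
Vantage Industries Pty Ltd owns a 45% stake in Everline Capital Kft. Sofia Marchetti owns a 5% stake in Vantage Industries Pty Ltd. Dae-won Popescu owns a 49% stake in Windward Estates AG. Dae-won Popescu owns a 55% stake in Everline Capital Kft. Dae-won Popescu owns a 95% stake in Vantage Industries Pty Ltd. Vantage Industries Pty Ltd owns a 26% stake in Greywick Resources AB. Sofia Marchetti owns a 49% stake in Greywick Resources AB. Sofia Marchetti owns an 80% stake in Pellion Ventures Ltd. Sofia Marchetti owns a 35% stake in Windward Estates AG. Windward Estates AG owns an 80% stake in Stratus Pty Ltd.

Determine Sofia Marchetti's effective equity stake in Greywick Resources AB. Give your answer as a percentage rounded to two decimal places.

Sofia reaches Greywick along 2 paths.
Direct stake: 49% = 49%.
Via Vantage: 5% × 26% = 1.3%.
Total: 49% + 1.3% = 50.3%.
Rounded: 50.30%.

50.30%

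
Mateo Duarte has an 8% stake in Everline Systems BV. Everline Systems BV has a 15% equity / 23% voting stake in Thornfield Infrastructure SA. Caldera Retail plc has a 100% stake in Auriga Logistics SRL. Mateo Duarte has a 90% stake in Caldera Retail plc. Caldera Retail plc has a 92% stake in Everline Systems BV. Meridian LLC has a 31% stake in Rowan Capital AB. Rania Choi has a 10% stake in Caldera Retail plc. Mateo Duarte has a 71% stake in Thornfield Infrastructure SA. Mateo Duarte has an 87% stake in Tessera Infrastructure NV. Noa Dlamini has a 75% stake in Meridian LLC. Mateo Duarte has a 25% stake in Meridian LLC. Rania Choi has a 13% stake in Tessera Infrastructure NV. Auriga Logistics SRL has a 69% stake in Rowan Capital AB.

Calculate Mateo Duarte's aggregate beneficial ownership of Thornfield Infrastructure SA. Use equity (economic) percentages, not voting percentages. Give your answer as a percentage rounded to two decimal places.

84.62%

Mateo reaches Thornfield along 3 paths.
Via Everline: 8% × 15% = 1.2%.
Via Caldera → Everline: 90% × 92% × 15% = 12.42%.
Direct stake: 71% = 71%.
Total: 1.2% + 12.42% + 71% = 84.62%.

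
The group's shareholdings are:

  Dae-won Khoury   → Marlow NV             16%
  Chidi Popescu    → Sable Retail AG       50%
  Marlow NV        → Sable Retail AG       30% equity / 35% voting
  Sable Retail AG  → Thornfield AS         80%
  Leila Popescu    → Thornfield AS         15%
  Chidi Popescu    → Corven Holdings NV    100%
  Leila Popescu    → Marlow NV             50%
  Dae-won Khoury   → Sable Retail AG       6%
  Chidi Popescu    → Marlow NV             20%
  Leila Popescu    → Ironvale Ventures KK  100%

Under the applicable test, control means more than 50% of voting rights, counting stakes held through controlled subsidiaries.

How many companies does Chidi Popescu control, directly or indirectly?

Chidi holds 100% of Corven, so Chidi controls Corven.
No other company's threshold is met.
Chidi controls 1 company.

1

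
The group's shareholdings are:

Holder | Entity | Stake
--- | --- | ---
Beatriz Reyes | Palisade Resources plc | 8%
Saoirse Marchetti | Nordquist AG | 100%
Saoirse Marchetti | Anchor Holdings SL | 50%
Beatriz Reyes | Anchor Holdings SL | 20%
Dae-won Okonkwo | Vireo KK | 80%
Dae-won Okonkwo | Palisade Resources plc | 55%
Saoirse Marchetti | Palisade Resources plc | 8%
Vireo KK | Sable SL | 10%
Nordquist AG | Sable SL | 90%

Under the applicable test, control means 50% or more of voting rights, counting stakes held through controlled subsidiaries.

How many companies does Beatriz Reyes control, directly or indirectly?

Beatriz's largest direct stake is 20% in Anchor, which does not meet the threshold.
Beatriz controls 0 companies.

0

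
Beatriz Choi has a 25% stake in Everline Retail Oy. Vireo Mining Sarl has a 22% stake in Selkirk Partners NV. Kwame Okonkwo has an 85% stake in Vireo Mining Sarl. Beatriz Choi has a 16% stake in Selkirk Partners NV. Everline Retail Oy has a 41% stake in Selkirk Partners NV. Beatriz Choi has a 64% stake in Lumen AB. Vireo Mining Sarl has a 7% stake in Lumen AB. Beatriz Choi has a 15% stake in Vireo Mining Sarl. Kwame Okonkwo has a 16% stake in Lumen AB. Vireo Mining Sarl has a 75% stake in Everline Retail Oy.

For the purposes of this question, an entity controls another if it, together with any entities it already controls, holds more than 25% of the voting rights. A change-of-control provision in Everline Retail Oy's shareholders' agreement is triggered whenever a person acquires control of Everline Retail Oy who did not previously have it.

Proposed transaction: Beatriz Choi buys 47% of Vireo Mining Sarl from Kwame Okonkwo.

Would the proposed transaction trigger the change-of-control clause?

Yes

The purchase adds only to Beatriz's holdings (Kwame's stake shrinks), so Beatriz is the only person who could newly come to control Everline.
Beatriz holds 64% of Lumen, so Beatriz controls Lumen.
In Everline, Beatriz's side holds only 25%, not > 25%.
So before the transaction, Beatriz does not control Everline.
After the purchase, Beatriz's direct stake in Vireo rises to 15% + 47% = 62%, and Kwame's stake falls to 38%.
Beatriz holds 62% of Vireo, so Beatriz controls Vireo.
Vireo and Beatriz together hold 75% + 25% = 100% of Everline, so Beatriz controls Everline.
Beatriz did not control Everline before and does after, so the clause is triggered.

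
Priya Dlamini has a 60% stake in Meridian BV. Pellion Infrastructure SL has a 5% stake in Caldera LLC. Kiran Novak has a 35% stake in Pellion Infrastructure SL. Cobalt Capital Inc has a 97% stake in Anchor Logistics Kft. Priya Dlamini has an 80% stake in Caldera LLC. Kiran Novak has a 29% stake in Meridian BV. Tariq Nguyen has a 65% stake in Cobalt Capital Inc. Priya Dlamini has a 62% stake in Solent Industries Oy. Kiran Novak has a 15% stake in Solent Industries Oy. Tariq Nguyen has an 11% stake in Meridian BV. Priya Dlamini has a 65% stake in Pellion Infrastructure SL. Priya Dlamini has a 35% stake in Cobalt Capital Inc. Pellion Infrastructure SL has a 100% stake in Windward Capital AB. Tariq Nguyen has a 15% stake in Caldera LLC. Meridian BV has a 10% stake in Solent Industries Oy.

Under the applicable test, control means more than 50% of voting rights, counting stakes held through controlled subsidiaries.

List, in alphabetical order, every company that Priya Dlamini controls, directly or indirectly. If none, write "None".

Caldera LLC, Meridian BV, Pellion Infrastructure SL, Solent Industries Oy, Windward Capital AB

Priya holds 60% of Meridian, so Priya controls Meridian.
Priya holds 65% of Pellion, so Priya controls Pellion.
Priya and Meridian together hold 62% + 10% = 72% of Solent, so Priya controls Solent.
Pellion and Priya together hold 5% + 80% = 85% of Caldera, so Priya controls Caldera.
Pellion holds 100% of Windward, so Priya controls Windward.
No other company's threshold is met.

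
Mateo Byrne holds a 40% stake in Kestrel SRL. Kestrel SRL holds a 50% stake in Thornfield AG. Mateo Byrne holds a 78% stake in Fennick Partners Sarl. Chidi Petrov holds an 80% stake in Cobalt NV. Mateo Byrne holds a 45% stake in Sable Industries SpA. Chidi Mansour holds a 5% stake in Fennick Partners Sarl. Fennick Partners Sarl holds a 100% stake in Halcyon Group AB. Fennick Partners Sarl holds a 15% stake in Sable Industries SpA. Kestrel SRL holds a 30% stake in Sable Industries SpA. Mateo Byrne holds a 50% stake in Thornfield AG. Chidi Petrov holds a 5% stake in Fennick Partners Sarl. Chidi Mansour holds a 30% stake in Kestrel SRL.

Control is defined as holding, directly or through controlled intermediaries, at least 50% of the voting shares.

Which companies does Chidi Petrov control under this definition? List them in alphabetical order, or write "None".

Chidi Petrov holds 80% of Cobalt, so Chidi Petrov controls Cobalt.
No other company's threshold is met.

Cobalt NV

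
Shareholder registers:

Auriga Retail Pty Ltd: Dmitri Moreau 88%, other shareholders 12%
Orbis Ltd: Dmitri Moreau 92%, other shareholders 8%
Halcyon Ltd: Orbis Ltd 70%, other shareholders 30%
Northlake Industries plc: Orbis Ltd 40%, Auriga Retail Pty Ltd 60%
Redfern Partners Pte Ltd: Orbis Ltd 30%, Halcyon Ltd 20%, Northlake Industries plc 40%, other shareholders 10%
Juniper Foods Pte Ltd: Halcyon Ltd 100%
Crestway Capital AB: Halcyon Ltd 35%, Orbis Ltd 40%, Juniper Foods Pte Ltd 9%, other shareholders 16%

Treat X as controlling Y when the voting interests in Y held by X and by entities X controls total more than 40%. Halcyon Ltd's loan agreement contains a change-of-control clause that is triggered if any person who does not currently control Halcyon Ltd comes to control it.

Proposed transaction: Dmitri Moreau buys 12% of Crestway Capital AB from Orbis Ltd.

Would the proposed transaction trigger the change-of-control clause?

The purchase adds only to Dmitri's holdings (Orbis's stake shrinks), so Dmitri is the only person who could newly come to control Halcyon.
Dmitri holds 92% of Orbis, so Dmitri controls Orbis.
Orbis holds 70% of Halcyon, so Dmitri controls Halcyon.
So Dmitri already controls Halcyon before the transaction.
After the purchase, Dmitri holds 12% of Crestway directly, and Orbis's stake falls to 28%.
Dmitri controlled Halcyon already, so this is not a new person acquiring control; every other person's position is unchanged or reduced.
No new person acquires control, so the clause is not triggered.

No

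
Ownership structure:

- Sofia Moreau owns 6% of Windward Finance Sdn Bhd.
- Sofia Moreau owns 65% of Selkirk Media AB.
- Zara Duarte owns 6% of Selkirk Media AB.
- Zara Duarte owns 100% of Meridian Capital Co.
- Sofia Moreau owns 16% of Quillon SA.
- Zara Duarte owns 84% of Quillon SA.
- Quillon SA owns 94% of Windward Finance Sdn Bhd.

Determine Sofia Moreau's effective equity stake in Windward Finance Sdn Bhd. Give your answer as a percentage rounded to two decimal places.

Sofia reaches Windward along 2 paths.
Via Quillon: 16% × 94% = 15.04%.
Direct stake: 6% = 6%.
Total: 15.04% + 6% = 21.04%.

21.04%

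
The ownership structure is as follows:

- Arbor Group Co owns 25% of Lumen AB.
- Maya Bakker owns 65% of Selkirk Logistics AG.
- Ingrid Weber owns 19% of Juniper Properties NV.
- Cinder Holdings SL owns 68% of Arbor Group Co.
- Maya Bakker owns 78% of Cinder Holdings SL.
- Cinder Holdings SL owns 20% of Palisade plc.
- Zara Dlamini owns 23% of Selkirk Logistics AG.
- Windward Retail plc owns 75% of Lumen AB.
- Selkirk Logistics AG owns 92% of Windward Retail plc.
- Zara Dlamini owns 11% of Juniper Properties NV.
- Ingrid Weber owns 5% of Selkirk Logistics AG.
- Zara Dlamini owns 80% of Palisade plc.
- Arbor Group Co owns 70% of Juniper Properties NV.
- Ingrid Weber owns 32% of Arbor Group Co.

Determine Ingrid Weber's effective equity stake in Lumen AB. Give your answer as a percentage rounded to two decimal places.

11.45%

Ingrid reaches Lumen along 2 paths.
Via Arbor: 32% × 25% = 8%.
Via Selkirk → Windward: 5% × 92% × 75% = 3.45%.
Total: 8% + 3.45% = 11.45%.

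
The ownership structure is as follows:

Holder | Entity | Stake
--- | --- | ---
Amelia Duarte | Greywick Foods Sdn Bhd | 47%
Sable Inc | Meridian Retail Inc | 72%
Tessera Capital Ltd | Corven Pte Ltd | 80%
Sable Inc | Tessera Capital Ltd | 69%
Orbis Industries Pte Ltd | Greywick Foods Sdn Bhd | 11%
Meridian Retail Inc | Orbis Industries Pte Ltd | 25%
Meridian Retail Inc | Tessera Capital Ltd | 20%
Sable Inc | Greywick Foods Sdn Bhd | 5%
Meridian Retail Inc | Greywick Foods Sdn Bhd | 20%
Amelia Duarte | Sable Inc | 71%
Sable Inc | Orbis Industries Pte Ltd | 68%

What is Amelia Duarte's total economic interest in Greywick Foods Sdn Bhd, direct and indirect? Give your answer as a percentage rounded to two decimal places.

67.49%

Amelia reaches Greywick along 5 paths.
Direct stake: 47% = 47%.
Via Sable → Meridian: 71% × 72% × 20% = 10.224%.
Via Sable → Orbis: 71% × 68% × 11% = 5.3108%.
Via Sable → Meridian → Orbis: 71% × 72% × 25% × 11% = 1.4058%.
Via Sable: 71% × 5% = 3.55%.
Total: 47% + 10.224% + 5.3108% + 1.4058% + 3.55% = 67.4906%.
Rounded: 67.49%.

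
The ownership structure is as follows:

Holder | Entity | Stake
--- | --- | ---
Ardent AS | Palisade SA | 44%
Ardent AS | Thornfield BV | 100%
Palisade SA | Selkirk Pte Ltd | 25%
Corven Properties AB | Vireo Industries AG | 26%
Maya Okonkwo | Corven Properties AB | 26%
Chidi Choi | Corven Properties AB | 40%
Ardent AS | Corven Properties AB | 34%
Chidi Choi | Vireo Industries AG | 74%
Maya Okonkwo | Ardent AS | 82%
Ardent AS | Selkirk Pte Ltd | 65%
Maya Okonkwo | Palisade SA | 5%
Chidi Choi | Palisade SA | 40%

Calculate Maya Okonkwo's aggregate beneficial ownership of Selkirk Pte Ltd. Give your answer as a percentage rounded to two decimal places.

Maya reaches Selkirk along 3 paths.
Via Ardent → Palisade: 82% × 44% × 25% = 9.02%.
Via Palisade: 5% × 25% = 1.25%.
Via Ardent: 82% × 65% = 53.3%.
Total: 9.02% + 1.25% + 53.3% = 63.57%.

63.57%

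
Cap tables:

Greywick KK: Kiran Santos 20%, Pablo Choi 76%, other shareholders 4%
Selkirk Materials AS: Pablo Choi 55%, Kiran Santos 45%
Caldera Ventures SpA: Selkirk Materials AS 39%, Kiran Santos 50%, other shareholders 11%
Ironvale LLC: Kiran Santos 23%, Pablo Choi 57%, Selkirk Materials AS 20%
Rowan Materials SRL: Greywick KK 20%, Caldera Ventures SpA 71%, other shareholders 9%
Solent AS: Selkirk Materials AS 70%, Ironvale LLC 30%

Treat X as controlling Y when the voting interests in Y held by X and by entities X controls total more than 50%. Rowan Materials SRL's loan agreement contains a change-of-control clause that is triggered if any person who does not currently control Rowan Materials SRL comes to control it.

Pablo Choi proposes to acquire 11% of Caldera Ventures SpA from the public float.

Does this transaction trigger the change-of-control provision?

The purchase changes only Pablo's holdings, so Pablo is the only person who could newly come to control Rowan.
Pablo holds 76% of Greywick, so Pablo controls Greywick.
Pablo holds 55% of Selkirk, so Pablo controls Selkirk.
Pablo and Selkirk together hold 57% + 20% = 77% of Ironvale, so Pablo controls Ironvale.
Selkirk and Ironvale together hold 70% + 30% = 100% of Solent, so Pablo controls Solent.
In Rowan, Pablo's side holds only 20%, not > 50%.
So before the transaction, Pablo does not control Rowan.
After the purchase, Pablo holds 11% of Caldera directly.
Pablo's side now holds 39% + 11% = 50% of Caldera, not > 50%, so Pablo still does not control Caldera.
After the transaction, Pablo's side holds 20% of Rowan, not > 50%, so Pablo still does not control Rowan.
No new person acquires control, so the clause is not triggered.

No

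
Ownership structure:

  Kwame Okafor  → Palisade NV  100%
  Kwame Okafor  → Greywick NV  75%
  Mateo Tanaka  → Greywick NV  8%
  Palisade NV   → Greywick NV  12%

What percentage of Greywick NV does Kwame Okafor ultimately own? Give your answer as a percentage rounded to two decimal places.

Kwame reaches Greywick along 2 paths.
Direct stake: 75% = 75%.
Via Palisade: 100% × 12% = 12%.
Total: 75% + 12% = 87%.
Rounded: 87.00%.

87.00%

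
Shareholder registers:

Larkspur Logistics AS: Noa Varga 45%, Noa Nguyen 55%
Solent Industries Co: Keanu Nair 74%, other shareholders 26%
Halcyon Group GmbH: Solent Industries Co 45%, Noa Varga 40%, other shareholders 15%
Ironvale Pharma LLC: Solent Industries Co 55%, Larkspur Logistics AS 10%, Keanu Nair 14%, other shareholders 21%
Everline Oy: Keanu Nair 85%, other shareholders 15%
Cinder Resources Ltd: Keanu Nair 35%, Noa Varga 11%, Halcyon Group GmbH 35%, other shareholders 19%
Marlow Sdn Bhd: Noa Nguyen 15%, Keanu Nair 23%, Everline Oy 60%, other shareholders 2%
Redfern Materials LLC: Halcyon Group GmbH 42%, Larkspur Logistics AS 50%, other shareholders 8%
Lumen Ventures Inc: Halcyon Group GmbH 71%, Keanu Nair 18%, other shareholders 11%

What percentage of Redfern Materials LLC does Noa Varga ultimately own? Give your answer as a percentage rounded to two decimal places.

Noa Varga reaches Redfern along 2 paths.
Via Halcyon: 40% × 42% = 16.8%.
Via Larkspur: 45% × 50% = 22.5%.
Total: 16.8% + 22.5% = 39.3%.
Rounded: 39.30%.

39.30%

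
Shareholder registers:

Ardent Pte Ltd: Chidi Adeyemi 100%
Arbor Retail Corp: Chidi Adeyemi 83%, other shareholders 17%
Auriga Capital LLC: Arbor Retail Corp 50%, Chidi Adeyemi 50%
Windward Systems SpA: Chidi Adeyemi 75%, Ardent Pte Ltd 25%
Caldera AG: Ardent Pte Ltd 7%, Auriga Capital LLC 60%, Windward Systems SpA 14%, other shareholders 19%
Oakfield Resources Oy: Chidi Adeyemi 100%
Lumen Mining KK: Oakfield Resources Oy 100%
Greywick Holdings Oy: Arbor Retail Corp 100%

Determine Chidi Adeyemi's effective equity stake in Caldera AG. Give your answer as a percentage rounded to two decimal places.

Chidi reaches Caldera along 5 paths.
Via Ardent: 100% × 7% = 7%.
Via Arbor → Auriga: 83% × 50% × 60% = 24.9%.
Via Auriga: 50% × 60% = 30%.
Via Windward: 75% × 14% = 10.5%.
Via Ardent → Windward: 100% × 25% × 14% = 3.5%.
Total: 7% + 24.9% + 30% + 10.5% + 3.5% = 75.9%.
Rounded: 75.90%.

75.90%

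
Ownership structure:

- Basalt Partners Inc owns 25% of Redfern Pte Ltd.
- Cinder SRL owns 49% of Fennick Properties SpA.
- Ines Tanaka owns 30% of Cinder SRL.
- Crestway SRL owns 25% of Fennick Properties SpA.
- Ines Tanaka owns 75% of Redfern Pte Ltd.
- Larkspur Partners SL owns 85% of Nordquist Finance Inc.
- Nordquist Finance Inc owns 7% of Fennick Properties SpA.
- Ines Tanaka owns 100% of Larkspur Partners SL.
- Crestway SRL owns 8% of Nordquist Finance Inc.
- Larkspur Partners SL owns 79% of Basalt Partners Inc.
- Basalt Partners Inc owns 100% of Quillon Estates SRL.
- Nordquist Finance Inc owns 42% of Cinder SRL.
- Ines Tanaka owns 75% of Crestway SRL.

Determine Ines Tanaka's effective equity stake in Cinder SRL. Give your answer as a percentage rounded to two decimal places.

68.22%

Ines reaches Cinder along 3 paths.
Via Larkspur → Nordquist: 100% × 85% × 42% = 35.7%.
Via Crestway → Nordquist: 75% × 8% × 42% = 2.52%.
Direct stake: 30% = 30%.
Total: 35.7% + 2.52% + 30% = 68.22%.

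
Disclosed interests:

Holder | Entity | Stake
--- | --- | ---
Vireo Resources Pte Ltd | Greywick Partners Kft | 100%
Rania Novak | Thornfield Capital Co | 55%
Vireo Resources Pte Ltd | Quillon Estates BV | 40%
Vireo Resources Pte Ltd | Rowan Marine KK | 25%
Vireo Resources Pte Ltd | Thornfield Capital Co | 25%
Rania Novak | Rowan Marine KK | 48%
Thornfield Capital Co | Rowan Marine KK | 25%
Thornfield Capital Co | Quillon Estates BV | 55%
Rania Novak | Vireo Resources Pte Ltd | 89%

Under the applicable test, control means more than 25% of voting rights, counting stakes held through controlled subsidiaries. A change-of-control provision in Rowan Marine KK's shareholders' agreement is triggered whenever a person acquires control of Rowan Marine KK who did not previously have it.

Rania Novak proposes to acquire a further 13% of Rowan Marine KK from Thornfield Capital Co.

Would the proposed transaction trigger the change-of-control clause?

No

The purchase adds only to Rania's holdings (Thornfield's stake shrinks), so Rania is the only person who could newly come to control Rowan.
Rania holds 89% of Vireo, so Rania controls Vireo.
Vireo and Rania together hold 25% + 55% = 80% of Thornfield, so Rania controls Thornfield.
Thornfield and Vireo and Rania together hold 25% + 25% + 48% = 98% of Rowan, so Rania controls Rowan.
So Rania already controls Rowan before the transaction.
After the purchase, Rania's direct stake in Rowan rises to 48% + 13% = 61%, and Thornfield's stake falls to 12%.
Rania controlled Rowan already, so this is not a new person acquiring control; every other person's position is unchanged or reduced.
No new person acquires control, so the clause is not triggered.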